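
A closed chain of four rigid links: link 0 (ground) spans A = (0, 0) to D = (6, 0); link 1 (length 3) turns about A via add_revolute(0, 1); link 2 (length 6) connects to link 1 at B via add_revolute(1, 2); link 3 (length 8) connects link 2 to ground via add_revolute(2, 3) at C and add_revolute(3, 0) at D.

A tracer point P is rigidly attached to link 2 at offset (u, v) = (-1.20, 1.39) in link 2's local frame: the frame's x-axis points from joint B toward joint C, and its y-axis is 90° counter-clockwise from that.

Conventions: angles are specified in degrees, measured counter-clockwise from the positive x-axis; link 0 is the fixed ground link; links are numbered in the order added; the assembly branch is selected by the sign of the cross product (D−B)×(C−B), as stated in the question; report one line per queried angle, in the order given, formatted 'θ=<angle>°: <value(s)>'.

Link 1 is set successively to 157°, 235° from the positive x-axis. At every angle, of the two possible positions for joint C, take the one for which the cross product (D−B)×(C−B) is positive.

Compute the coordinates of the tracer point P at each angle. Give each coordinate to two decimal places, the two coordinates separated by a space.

A=(0,0), D=(6.00,0)
θ=157°: B = A + 3.00·(cos157°, sin157°) = (-2.7615, 1.1722)
θ=157°: |BD| = 8.8396
θ=157°: circle(B,6.00) ∩ circle(D,8.00): a=2.8360, h=5.2874
θ=157°:   candidates: C₊=(0.7506,6.0369) cross=46.739; C₋=(-0.6517,-4.4446) cross=-46.739
θ=157°:   branch + wants cross > 0 → take C=(0.7506,6.0369) (cross=46.739)
θ=157°: ex = (C−B)/|BC| = (0.5854,0.8108); ey = (-0.8108,0.5854)
θ=157°: P = B + -1.20·ex + 1.39·ey = (-4.5909,1.0129)
θ=235°: B = A + 3.00·(cos235°, sin235°) = (-1.7207, -2.4575)
θ=235°: |BD| = 8.1024
θ=235°: circle(B,6.00) ∩ circle(D,8.00): a=2.3233, h=5.5319
θ=235°:   candidates: C₊=(-1.1847,3.5186) cross=44.822; C₋=(2.1710,-7.0241) cross=-44.822
θ=235°:   branch + wants cross > 0 → take C=(-1.1847,3.5186) (cross=44.822)
θ=235°: ex = (C−B)/|BC| = (0.0893,0.9960); ey = (-0.9960,0.0893)
θ=235°: P = B + -1.20·ex + 1.39·ey = (-3.2124,-3.5285)

θ=157°: -4.59 1.01
θ=235°: -3.21 -3.53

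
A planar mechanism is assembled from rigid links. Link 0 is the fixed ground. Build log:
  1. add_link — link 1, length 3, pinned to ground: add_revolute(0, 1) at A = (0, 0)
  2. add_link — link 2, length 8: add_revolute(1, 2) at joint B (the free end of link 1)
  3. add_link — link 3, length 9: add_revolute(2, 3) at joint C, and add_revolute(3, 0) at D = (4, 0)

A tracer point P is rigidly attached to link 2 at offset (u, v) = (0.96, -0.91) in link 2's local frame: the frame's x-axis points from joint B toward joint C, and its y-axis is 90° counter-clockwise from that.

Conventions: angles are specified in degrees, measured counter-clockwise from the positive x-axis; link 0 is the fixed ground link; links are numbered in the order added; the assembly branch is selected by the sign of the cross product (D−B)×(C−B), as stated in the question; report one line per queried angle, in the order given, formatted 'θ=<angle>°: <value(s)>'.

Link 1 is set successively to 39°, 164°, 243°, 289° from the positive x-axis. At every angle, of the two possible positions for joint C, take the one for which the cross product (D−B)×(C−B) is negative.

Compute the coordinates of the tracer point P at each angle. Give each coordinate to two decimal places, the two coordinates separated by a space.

A=(0,0), D=(4.00,0)
θ=39°: B = A + 3.00·(cos39°, sin39°) = (2.3314, 1.8880)
θ=39°: |BD| = 2.5196
θ=39°: circle(B,8.00) ∩ circle(D,9.00): a=-2.1137, h=7.7157
θ=39°:   candidates: C₊=(6.7131,8.5813) cross=19.441; C₋=(-4.8497,-1.6378) cross=-19.441
θ=39°:   branch - wants cross < 0 → take C=(-4.8497,-1.6378) (cross=-19.441)
θ=39°: ex = (C−B)/|BC| = (-0.8976,-0.4407); ey = (0.4407,-0.8976)
θ=39°: P = B + 0.96·ex + -0.91·ey = (1.0686,2.2817)
θ=164°: B = A + 3.00·(cos164°, sin164°) = (-2.8838, 0.8269)
θ=164°: |BD| = 6.9333
θ=164°: circle(B,8.00) ∩ circle(D,9.00): a=2.2407, h=7.6798
θ=164°:   candidates: C₊=(0.2568,8.1847) cross=53.246; C₋=(-1.5751,-7.0653) cross=-53.246
θ=164°:   branch - wants cross < 0 → take C=(-1.5751,-7.0653) (cross=-53.246)
θ=164°: ex = (C−B)/|BC| = (0.1636,-0.9865); ey = (0.9865,0.1636)
θ=164°: P = B + 0.96·ex + -0.91·ey = (-3.6245,-0.2690)
θ=243°: B = A + 3.00·(cos243°, sin243°) = (-1.3620, -2.6730)
θ=243°: |BD| = 5.9913
θ=243°: circle(B,8.00) ∩ circle(D,9.00): a=1.5769, h=7.8430
θ=243°:   candidates: C₊=(-3.4499,5.0497) cross=46.990; C₋=(3.5485,-8.9887) cross=-46.990
θ=243°:   branch - wants cross < 0 → take C=(3.5485,-8.9887) (cross=-46.990)
θ=243°: ex = (C−B)/|BC| = (0.6138,-0.7895); ey = (0.7895,0.6138)
θ=243°: P = B + 0.96·ex + -0.91·ey = (-1.4911,-3.9895)
θ=289°: B = A + 3.00·(cos289°, sin289°) = (0.9767, -2.8366)
θ=289°: |BD| = 4.1456
θ=289°: circle(B,8.00) ∩ circle(D,9.00): a=0.0225, h=8.0000
θ=289°:   candidates: C₊=(-4.4807,3.0130) cross=33.165; C₋=(6.4669,-8.6553) cross=-33.165
θ=289°:   branch - wants cross < 0 → take C=(6.4669,-8.6553) (cross=-33.165)
θ=289°: ex = (C−B)/|BC| = (0.6863,-0.7273); ey = (0.7273,0.6863)
θ=289°: P = B + 0.96·ex + -0.91·ey = (0.9736,-4.1593)

θ=39°: 1.07 2.28
θ=164°: -3.62 -0.27
θ=243°: -1.49 -3.99
θ=289°: 0.97 -4.16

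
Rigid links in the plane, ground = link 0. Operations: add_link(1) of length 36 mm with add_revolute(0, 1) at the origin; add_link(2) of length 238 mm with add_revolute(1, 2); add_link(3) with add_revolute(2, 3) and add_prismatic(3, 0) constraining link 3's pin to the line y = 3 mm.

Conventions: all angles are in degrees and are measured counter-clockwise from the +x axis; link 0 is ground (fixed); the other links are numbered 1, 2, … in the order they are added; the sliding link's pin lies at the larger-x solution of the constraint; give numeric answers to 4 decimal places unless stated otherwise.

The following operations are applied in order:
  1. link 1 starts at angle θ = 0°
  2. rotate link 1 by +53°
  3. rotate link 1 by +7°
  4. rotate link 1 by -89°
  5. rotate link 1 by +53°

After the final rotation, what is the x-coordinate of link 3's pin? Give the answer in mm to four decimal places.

geometry: r = 36 mm, L = 238 mm, e = 3 mm; θ starts at 0°
rotate link 1 by +53°: θ ← 0° +53° = 53°
rotate link 1 by +7°: θ ← 53° +7° = 60°
rotate link 1 by -89°: θ ← 60° -89° = -29°
rotate link 1 by +53°: θ ← -29° +53° = 24°
crank pin P = (r cos θ, r sin θ) = (32.887636, 14.642519)
h = r sin θ − e = 14.642519 − 3 = 11.642519
x = r cos θ + √(L² − h²) = 32.887636 + 237.715064 = 270.602701

270.6027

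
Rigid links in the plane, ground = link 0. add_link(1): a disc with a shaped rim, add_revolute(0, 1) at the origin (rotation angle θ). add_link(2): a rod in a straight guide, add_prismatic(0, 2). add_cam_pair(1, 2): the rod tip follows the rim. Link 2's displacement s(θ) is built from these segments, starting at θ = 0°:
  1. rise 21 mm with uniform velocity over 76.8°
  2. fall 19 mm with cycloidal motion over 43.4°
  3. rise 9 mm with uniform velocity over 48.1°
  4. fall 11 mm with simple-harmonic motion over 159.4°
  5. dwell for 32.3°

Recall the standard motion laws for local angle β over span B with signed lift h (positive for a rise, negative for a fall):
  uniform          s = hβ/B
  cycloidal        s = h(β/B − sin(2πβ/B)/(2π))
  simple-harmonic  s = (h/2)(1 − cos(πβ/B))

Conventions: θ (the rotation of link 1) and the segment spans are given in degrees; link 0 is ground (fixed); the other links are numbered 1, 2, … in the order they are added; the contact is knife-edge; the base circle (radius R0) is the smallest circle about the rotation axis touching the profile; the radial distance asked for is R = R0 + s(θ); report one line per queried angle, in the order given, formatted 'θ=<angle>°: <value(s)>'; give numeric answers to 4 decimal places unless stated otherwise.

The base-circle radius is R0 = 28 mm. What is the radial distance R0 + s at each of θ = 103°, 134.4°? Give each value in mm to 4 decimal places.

segment 1 (0° to 76.8°, uniform, h = 21) is passed completely: s = 0.0000 + (21) = 21.0000
θ = 103° falls in segment 2 (76.8° to 120.2°, cycloidal, h = -19): β = 103 − 76.8 = 26.2°, B = 43.4°; Δs = -19·(0.6037 − sin(2π·0.6037)/(2π)) = -13.3037; s = 21.0000 − 13.3037 = 7.6963
segment 2 (76.8° to 120.2°, cycloidal, h = -19) is passed completely: s = 21.0000 + (-19) = 2.0000
θ = 134.4° falls in segment 3 (120.2° to 168.3°, uniform, h = 9): β = 134.4 − 120.2 = 14.2°, B = 48.1°; Δs = 9·14.2/48.1 = 2.6570; s = 2.0000 + 2.6570 = 4.6570
θ=103°: R = R0 + s = 28 + 7.6963 = 35.6963
θ=134.4°: R = R0 + s = 28 + 4.6570 = 32.6570

θ=103°: 35.6963
θ=134.4°: 32.6570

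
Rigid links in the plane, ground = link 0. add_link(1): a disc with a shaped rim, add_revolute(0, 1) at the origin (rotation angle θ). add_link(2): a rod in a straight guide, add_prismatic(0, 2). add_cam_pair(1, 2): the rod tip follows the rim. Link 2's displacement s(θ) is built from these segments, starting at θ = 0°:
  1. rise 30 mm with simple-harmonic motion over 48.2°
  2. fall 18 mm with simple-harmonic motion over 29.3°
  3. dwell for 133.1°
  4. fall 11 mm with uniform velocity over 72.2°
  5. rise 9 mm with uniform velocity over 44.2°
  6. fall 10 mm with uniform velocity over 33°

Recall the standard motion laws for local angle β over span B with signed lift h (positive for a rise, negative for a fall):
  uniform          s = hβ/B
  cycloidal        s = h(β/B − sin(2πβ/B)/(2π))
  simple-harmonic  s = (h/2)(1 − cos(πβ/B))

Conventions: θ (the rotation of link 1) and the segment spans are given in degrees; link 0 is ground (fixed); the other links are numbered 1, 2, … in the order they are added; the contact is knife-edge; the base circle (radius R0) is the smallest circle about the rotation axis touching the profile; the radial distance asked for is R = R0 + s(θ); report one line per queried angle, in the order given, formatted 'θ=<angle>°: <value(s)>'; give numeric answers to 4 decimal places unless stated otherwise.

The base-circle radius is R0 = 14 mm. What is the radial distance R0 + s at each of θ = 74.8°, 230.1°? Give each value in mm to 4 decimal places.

segment 1 (0° to 48.2°, simple-harmonic, h = 30) is passed completely: s = 0.0000 + (30) = 30.0000
θ = 74.8° falls in segment 2 (48.2° to 77.5°, simple-harmonic, h = -18): β = 74.8 − 48.2 = 26.6°, B = 29.3°; Δs = -18/2·(1 − cos(π·0.9078)) = -17.6255; s = 30.0000 − 17.6255 = 12.3745
segment 2 (48.2° to 77.5°, simple-harmonic, h = -18) is passed completely: s = 30.0000 + (-18) = 12.0000
segment 3 (77.5° to 210.6°, dwell): s unchanged at 12.0000
θ = 230.1° falls in segment 4 (210.6° to 282.8°, uniform, h = -11): β = 230.1 − 210.6 = 19.5°, B = 72.2°; Δs = -11·19.5/72.2 = -2.9709; s = 12.0000 − 2.9709 = 9.0291
θ=74.8°: R = R0 + s = 14 + 12.3745 = 26.3745
θ=230.1°: R = R0 + s = 14 + 9.0291 = 23.0291

θ=74.8°: 26.3745
θ=230.1°: 23.0291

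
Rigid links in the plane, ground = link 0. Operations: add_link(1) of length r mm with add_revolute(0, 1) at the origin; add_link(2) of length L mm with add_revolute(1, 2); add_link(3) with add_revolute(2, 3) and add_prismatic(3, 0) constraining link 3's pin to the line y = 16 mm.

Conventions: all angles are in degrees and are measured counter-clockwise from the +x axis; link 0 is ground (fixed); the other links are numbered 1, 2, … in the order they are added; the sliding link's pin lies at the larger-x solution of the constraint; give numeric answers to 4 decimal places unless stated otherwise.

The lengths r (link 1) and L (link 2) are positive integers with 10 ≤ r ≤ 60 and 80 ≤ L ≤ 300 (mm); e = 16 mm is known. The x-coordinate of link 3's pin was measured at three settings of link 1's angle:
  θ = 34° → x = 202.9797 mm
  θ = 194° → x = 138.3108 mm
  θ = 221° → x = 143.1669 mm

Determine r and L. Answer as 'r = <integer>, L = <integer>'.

constraint per measurement: (x − r cos θ)² + (r sin θ − e)² = L²
subtracting the θ₁ and θ₂ equations cancels the r² and L² terms:
r = (x₁² − x₂²) / (2[(x₁cos θ₁ + e sin θ₁) − (x₂cos θ₂ + e sin θ₂)]) = 35.0000 → r = 35
L² = (x₁ − r cos θ₁)² + (r sin θ₁ − e)² = 30276.0167 → L = 174.0000 → L = 174
check at θ₃=221°: x = 143.1669 (printed 143.1669) ✓

r = 35, L = 174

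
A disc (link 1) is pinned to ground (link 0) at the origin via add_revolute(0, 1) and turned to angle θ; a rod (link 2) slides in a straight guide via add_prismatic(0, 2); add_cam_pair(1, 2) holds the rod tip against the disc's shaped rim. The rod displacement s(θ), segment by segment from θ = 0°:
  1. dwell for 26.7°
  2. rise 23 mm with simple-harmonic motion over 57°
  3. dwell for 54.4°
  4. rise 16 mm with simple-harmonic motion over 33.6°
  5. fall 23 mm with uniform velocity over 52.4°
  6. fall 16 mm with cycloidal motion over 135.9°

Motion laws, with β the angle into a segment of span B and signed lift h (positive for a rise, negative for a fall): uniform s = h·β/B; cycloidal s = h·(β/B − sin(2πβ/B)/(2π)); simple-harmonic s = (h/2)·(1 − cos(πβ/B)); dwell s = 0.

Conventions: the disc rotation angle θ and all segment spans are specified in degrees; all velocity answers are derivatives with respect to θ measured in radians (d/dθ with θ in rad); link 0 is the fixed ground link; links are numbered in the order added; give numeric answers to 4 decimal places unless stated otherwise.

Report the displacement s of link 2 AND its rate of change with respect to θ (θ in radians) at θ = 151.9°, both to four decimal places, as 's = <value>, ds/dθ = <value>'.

segment 1 (0° to 26.7°, dwell): s unchanged at 0.0000
segment 2 (26.7° to 83.7°, simple-harmonic, h = 23) is passed completely: s = 0.0000 + (23) = 23.0000
segment 3 (83.7° to 138.1°, dwell): s unchanged at 23.0000
θ = 151.9° falls in segment 4 (138.1° to 171.7°, simple-harmonic, h = 16): β = 151.9 − 138.1 = 13.8°, B = 33.6°; Δs = 16/2·(1 − cos(π·0.4107)) = 5.7853; s = 23.0000 + 5.7853 = 28.7853
velocity in seg [138.1°–171.7°] (simple-harmonic), θ in radians: β = 13.8° = 0.2409 rad, B = 33.6° = 0.5864 rad; ds/dθ = (πh/(2B)) sin(πβ/B) = (π·16/(2·0.5864)) sin(π·0.4107) = 41.182171 mm/rad

s = 28.7853, ds/dθ = 41.1822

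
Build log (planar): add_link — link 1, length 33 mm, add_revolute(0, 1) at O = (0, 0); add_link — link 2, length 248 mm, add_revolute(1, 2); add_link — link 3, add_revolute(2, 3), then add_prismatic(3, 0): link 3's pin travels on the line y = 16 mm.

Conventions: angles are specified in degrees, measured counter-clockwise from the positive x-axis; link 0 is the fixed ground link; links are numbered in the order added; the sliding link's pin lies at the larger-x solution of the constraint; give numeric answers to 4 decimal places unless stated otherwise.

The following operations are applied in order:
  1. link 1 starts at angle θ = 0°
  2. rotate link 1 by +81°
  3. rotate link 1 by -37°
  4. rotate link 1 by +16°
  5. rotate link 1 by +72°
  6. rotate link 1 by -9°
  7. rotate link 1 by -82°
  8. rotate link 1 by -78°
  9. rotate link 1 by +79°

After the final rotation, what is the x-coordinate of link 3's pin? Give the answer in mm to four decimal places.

geometry: r = 33 mm, L = 248 mm, e = 16 mm; θ starts at 0°
rotate link 1 by +81°: θ ← 0° +81° = 81°
rotate link 1 by -37°: θ ← 81° -37° = 44°
rotate link 1 by +16°: θ ← 44° +16° = 60°
rotate link 1 by +72°: θ ← 60° +72° = 132°
rotate link 1 by -9°: θ ← 132° -9° = 123°
rotate link 1 by -82°: θ ← 123° -82° = 41°
rotate link 1 by -78°: θ ← 41° -78° = -37°
rotate link 1 by +79°: θ ← -37° +79° = 42°
crank pin P = (r cos θ, r sin θ) = (24.523779, 22.081310)
h = r sin θ − e = 22.081310 − 16 = 6.081310
x = r cos θ + √(L² − h²) = 24.523779 + 247.925428 = 272.449207

272.4492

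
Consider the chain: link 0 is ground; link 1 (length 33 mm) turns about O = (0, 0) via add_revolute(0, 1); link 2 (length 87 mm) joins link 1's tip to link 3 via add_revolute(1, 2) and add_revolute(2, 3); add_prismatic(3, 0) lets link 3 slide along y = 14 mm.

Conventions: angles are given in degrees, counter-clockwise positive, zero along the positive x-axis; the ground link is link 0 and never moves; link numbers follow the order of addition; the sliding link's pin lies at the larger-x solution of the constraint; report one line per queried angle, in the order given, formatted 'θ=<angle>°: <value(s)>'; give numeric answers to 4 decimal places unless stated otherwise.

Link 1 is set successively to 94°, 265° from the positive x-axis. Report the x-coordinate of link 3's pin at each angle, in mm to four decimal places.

geometry: r = 33 mm, L = 87 mm, e = 14 mm
θ=94°: crank pin P = (r cos θ, r sin θ) = (-2.301964, 32.919614)
θ=94°: h = r sin θ − e = 32.919614 − 14 = 18.919614
θ=94°: x = r cos θ + √(L² − h²) = -2.301964 + 84.917891 = 82.615927
θ=265°: crank pin P = (r cos θ, r sin θ) = (-2.876140, -32.874425)
θ=265°: h = r sin θ − e = -32.874425 − 14 = -46.874425
θ=265°: x = r cos θ + √(L² − h²) = -2.876140 + 73.292484 = 70.416345

θ=94°: 82.6159
θ=265°: 70.4163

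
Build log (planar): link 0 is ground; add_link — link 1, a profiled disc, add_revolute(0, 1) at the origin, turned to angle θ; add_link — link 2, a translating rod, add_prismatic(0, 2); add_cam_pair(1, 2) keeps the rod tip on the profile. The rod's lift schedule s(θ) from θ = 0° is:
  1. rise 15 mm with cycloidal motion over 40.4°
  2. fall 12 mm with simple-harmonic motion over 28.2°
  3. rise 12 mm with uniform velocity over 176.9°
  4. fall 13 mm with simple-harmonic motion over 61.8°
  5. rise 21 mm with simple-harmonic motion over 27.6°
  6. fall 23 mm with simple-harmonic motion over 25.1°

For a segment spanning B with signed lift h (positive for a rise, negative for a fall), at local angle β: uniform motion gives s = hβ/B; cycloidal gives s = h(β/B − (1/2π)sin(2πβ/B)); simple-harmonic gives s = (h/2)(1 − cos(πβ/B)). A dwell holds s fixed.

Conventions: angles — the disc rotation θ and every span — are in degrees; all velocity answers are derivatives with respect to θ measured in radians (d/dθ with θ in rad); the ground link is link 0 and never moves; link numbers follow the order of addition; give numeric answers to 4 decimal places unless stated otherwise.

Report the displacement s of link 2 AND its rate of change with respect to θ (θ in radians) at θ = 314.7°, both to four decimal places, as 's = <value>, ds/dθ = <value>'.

seg 1 [0°–40.4°] cycloidal, h=15: full span → s += 15 → s = 15.0000
seg 2 [40.4°–68.6°] simple-harmonic, h=-12: full span → s += -12 → s = 3.0000
seg 3 [68.6°–245.5°] uniform, h=12: full span → s += 12 → s = 15.0000
seg 4 [245.5°–307.3°] simple-harmonic, h=-13: full span → s += -13 → s = 2.0000
seg 5 [307.3°–334.9°] simple-harmonic, h=21: θ=314.7° here. β=7.4, B=27.6. 21/2·(1 − cos(π·0.2681)) = 3.5097 → s = 5.5097
velocity in seg [307.3°–334.9°] (simple-harmonic), θ in radians: β = 7.4° = 0.1292 rad, B = 27.6° = 0.4817 rad; ds/dθ = (πh/(2B)) sin(πβ/B) = (π·21/(2·0.4817)) sin(π·0.2681) = 51.097361 mm/rad

s = 5.5097, ds/dθ = 51.0974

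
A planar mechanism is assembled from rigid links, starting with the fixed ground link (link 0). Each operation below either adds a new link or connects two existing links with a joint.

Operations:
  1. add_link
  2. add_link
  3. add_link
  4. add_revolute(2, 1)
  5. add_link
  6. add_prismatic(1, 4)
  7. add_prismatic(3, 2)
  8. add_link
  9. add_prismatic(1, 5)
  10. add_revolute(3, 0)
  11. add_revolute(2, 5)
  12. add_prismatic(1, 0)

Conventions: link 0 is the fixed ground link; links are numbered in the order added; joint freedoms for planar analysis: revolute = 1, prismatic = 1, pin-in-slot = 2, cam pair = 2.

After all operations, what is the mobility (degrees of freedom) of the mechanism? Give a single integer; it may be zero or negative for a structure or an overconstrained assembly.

ground; <1,0,0>
#1 <2,0,0>
#2 <3,0,0>
#3 <4,0,0>
R:2↔1 J1 <4,1,0>
#4 <5,1,0>
P:1↔4 J1 <5,2,0>
P:3↔2 J1 <5,3,0>
#5 <6,3,0>
P:1↔5 J1 <6,4,0>
R:3↔0 J1 <6,5,0>
R:2↔5 J1 <6,6,0>
P:1↔0 J1 <6,7,0>
3×5 − 2×7 − 1×0 = 1

M = 1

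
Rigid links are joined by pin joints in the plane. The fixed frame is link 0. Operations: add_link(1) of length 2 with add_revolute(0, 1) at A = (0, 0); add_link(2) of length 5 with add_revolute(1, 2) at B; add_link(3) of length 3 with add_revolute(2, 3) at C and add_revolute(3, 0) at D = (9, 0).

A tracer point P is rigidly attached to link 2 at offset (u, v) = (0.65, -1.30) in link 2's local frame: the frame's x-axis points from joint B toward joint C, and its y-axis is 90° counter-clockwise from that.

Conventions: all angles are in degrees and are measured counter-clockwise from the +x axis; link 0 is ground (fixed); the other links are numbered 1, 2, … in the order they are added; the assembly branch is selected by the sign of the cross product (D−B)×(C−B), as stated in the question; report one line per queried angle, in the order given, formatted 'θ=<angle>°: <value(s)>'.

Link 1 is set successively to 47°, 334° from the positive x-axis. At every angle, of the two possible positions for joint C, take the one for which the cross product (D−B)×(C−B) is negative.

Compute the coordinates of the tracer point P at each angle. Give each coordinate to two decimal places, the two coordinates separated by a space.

A=(0,0), D=(9.00,0)
θ=47°: B = A + 2.00·(cos47°, sin47°) = (1.3640, 1.4627)
θ=47°: |BD| = 7.7748
θ=47°: circle(B,5.00) ∩ circle(D,3.00): a=4.9164, h=0.9106
θ=47°:   candidates: C₊=(6.3639,1.4321) cross=7.080; C₋=(6.0213,-0.3566) cross=-7.080
θ=47°:   branch - wants cross < 0 → take C=(6.0213,-0.3566) (cross=-7.080)
θ=47°: ex = (C−B)/|BC| = (0.9315,-0.3639); ey = (0.3639,0.9315)
θ=47°: P = B + 0.65·ex + -1.30·ey = (1.4964,0.0153)
θ=334°: B = A + 2.00·(cos334°, sin334°) = (1.7976, -0.8767)
θ=334°: |BD| = 7.2556
θ=334°: circle(B,5.00) ∩ circle(D,3.00): a=4.7304, h=1.6197
θ=334°:   candidates: C₊=(6.2976,1.3027) cross=11.752; C₋=(6.6890,-1.9130) cross=-11.752
θ=334°:   branch - wants cross < 0 → take C=(6.6890,-1.9130) (cross=-11.752)
θ=334°: ex = (C−B)/|BC| = (0.9783,-0.2072); ey = (0.2072,0.9783)
θ=334°: P = B + 0.65·ex + -1.30·ey = (2.1641,-2.2832)

θ=47°: 1.50 0.02
θ=334°: 2.16 -2.28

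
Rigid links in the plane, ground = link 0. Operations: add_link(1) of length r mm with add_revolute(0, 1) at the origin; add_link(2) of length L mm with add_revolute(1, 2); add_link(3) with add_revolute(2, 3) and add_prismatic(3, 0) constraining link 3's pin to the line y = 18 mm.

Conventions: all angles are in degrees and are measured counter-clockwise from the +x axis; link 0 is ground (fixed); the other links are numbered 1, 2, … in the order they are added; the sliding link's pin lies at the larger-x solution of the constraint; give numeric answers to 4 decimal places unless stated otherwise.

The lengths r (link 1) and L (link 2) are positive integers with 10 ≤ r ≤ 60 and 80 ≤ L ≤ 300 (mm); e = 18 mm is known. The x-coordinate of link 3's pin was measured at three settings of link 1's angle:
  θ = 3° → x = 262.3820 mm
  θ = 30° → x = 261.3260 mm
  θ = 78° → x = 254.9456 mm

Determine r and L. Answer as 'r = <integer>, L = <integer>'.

constraint per measurement: (x − r cos θ)² + (r sin θ − e)² = L²
subtracting the θ₁ and θ₂ equations cancels the r² and L² terms:
r = (x₁² − x₂²) / (2[(x₁cos θ₁ + e sin θ₁) − (x₂cos θ₂ + e sin θ₂)]) = 10.0008 → r = 10
L² = (x₁ − r cos θ₁)² + (r sin θ₁ − e)² = 64009.0247 → L = 253.0000 → L = 253
check at θ₃=78°: x = 254.9456 (printed 254.9456) ✓

r = 10, L = 253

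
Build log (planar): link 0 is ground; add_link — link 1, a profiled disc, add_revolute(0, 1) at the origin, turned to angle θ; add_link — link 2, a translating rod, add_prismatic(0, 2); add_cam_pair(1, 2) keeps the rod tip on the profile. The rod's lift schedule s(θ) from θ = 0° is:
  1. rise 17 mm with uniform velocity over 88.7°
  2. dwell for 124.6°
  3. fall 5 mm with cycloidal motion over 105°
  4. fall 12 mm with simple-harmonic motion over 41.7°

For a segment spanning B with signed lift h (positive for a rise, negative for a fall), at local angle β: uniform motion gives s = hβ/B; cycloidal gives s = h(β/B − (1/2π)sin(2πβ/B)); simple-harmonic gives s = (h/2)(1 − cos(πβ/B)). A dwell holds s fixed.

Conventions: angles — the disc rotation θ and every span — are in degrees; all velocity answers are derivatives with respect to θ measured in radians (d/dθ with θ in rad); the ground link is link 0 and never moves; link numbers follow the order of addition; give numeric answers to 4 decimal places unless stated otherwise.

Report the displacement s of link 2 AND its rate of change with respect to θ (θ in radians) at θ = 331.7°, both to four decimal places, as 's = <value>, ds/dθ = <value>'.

seg 1 [0°–88.7°] uniform, h=17: full span → s += 17 → s = 17.0000
seg 2 [88.7°–213.3°] dwell: s stays 17.0000
seg 3 [213.3°–318.3°] cycloidal, h=-5: full span → s += -5 → s = 12.0000
seg 4 [318.3°–360°] simple-harmonic, h=-12: θ=331.7° here. β=13.4, B=41.7. -12/2·(1 − cos(π·0.3213)) = -2.8064 → s = 9.1936
velocity in seg [318.3°–360°] (simple-harmonic), θ in radians: β = 13.4° = 0.2339 rad, B = 41.7° = 0.7278 rad; ds/dθ = (πh/(2B)) sin(πβ/B) = (π·(-12)/(2·0.7278)) sin(π·0.3213) = -21.925839 mm/rad

s = 9.1936, ds/dθ = -21.9258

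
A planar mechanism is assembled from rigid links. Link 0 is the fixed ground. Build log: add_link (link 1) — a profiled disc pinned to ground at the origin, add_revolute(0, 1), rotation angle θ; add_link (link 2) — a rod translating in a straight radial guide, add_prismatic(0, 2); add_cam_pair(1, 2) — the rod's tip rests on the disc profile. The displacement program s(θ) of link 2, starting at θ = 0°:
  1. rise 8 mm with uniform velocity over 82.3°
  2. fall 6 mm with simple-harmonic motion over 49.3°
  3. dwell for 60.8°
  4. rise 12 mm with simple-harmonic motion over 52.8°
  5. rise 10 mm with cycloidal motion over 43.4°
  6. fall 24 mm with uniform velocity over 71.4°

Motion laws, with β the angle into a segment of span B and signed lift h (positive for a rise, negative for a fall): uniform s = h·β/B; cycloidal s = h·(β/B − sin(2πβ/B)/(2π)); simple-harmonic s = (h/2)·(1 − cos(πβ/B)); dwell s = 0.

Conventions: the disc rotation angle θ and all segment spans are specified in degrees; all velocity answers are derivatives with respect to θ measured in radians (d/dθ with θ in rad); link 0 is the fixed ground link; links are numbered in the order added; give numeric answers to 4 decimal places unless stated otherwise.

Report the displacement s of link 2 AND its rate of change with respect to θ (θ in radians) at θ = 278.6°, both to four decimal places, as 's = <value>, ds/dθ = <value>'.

seg 1 [0°–82.3°] uniform, h=8: full span → s += 8 → s = 8.0000
seg 2 [82.3°–131.6°] simple-harmonic, h=-6: full span → s += -6 → s = 2.0000
seg 3 [131.6°–192.4°] dwell: s stays 2.0000
seg 4 [192.4°–245.2°] simple-harmonic, h=12: full span → s += 12 → s = 14.0000
seg 5 [245.2°–288.6°] cycloidal, h=10: θ=278.6° here. β=33.4, B=43.4. 10·(0.7696 − sin(2π·0.7696)/(2π)) = 9.2754 → s = 23.2754
velocity in seg [245.2°–288.6°] (cycloidal), θ in radians: β = 33.4° = 0.5829 rad, B = 43.4° = 0.7575 rad; ds/dθ = (h/B)(1 − cos(2πβ/B)) = (10/0.7575)(1 − cos(2π·0.7696)) = 11.581306 mm/rad

s = 23.2754, ds/dθ = 11.5813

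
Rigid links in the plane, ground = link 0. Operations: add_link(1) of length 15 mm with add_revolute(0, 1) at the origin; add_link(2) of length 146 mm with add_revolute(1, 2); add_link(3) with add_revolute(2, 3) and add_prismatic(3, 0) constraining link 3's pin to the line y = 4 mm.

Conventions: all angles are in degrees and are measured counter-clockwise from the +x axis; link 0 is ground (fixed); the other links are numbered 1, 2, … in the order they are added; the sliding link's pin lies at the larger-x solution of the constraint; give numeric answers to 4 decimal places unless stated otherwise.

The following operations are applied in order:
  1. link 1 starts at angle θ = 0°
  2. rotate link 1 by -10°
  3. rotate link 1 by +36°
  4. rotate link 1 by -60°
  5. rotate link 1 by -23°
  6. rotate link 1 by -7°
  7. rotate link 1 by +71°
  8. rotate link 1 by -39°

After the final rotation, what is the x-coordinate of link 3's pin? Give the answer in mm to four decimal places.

geometry: r = 15 mm, L = 146 mm, e = 4 mm; θ starts at 0°
rotate link 1 by -10°: θ ← 0° -10° = -10°
rotate link 1 by +36°: θ ← -10° +36° = 26°
rotate link 1 by -60°: θ ← 26° -60° = -34°
rotate link 1 by -23°: θ ← -34° -23° = -57°
rotate link 1 by -7°: θ ← -57° -7° = -64°
rotate link 1 by +71°: θ ← -64° +71° = 7°
rotate link 1 by -39°: θ ← 7° -39° = -32°
crank pin P = (r cos θ, r sin θ) = (12.720721, -7.948789)
h = r sin θ − e = -7.948789 − 4 = -11.948789
x = r cos θ + √(L² − h²) = 12.720721 + 145.510228 = 158.230949

158.2309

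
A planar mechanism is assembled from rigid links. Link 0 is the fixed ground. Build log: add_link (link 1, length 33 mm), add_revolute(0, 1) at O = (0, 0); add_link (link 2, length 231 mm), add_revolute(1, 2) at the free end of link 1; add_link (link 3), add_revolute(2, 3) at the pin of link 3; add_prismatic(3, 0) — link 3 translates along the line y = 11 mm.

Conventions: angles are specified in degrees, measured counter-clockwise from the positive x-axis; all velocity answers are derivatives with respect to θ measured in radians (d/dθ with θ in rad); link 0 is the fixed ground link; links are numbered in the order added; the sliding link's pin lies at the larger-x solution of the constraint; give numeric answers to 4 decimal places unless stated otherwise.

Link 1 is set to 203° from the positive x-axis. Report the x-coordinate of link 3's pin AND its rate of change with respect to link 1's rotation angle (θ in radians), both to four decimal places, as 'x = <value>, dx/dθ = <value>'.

geometry: r = 33 mm, L = 231 mm, e = 11 mm
crank pin P = (r cos θ, r sin θ) = (-30.376660, -12.894127)
h = r sin θ − e = -12.894127 − 11 = -23.894127
x = r cos θ + √(L² − h²) = -30.376660 + 229.760899 = 199.384239
dx/dθ = −r sin θ − h·r cos θ/√(L² − h²) (θ in radians; h = -23.894127) = 9.735088

x = 199.3842, dx/dθ = 9.7351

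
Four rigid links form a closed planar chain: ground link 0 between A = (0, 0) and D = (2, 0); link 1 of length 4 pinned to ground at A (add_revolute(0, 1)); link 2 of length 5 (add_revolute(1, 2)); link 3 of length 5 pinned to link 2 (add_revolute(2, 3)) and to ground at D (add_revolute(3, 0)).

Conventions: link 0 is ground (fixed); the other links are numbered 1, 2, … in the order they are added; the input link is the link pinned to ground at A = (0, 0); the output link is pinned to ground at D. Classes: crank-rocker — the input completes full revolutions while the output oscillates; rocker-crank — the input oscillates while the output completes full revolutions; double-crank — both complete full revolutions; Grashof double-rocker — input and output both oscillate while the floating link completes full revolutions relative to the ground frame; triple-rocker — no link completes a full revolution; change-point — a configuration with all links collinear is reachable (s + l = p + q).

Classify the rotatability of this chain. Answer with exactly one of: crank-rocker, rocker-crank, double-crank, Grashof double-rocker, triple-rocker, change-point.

lengths: ground=2, input=4, coupler=5, output=5
sorted: s=2 (shortest), l=5 (longest), p+q=9
s + l = 7 vs p + q = 9
s + l < p + q (Grashof) with shortest = ground link → double-crank

double-crank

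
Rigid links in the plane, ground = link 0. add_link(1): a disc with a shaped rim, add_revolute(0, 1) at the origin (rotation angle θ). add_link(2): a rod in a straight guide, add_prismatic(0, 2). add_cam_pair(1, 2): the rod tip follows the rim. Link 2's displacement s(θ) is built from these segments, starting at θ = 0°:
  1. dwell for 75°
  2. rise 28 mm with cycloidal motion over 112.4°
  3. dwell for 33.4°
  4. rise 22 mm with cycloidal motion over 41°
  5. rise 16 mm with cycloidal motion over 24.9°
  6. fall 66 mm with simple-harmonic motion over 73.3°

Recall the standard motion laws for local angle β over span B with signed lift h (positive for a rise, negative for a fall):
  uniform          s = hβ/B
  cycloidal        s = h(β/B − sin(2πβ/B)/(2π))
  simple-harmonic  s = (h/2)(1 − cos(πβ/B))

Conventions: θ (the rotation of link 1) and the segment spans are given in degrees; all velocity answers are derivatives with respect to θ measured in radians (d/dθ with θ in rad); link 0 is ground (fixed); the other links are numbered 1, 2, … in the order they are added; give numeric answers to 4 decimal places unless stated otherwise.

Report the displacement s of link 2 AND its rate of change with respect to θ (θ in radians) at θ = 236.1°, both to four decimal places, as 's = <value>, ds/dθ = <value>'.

segment 1 (0° to 75°, dwell): s unchanged at 0.0000
segment 2 (75° to 187.4°, cycloidal, h = 28) is passed completely: s = 0.0000 + (28) = 28.0000
segment 3 (187.4° to 220.8°, dwell): s unchanged at 28.0000
θ = 236.1° falls in segment 4 (220.8° to 261.8°, cycloidal, h = 22): β = 236.1 − 220.8 = 15.3°, B = 41°; Δs = 22·(0.3732 − sin(2π·0.3732)/(2π)) = 5.7056; s = 28.0000 + 5.7056 = 33.7056
velocity in seg [220.8°–261.8°] (cycloidal), θ in radians: β = 15.3° = 0.2670 rad, B = 41° = 0.7156 rad; ds/dθ = (h/B)(1 − cos(2πβ/B)) = (22/0.7156)(1 − cos(2π·0.3732)) = 52.232128 mm/rad

s = 33.7056, ds/dθ = 52.2321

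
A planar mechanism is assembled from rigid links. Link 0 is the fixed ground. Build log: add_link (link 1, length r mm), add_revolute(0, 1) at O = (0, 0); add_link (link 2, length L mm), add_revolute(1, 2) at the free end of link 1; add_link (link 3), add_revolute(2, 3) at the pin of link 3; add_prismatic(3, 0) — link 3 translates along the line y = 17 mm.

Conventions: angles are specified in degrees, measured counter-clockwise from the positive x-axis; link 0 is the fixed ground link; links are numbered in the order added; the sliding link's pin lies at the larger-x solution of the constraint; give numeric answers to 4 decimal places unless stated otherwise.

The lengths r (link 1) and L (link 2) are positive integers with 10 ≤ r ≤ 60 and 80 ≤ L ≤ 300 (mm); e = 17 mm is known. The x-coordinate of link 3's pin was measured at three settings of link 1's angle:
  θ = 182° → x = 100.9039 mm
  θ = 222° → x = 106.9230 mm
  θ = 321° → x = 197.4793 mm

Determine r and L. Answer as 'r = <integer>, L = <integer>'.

constraint per measurement: (x − r cos θ)² + (r sin θ − e)² = L²
subtracting the θ₁ and θ₂ equations cancels the r² and L² terms:
r = (x₁² − x₂²) / (2[(x₁cos θ₁ + e sin θ₁) − (x₂cos θ₂ + e sin θ₂)]) = 58.9993 → r = 59
L² = (x₁ − r cos θ₁)² + (r sin θ₁ − e)² = 25921.0124 → L = 161.0000 → L = 161
check at θ₃=321°: x = 197.4793 (printed 197.4793) ✓

r = 59, L = 161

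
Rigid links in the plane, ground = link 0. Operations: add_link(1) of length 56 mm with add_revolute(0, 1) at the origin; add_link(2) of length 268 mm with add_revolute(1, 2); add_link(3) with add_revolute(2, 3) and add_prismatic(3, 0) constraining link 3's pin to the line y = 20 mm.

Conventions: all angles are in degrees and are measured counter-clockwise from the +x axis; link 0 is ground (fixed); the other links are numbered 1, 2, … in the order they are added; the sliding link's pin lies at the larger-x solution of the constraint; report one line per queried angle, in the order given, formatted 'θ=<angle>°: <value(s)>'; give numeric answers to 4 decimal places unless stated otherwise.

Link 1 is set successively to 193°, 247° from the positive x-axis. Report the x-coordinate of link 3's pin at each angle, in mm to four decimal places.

geometry: r = 56 mm, L = 268 mm, e = 20 mm
θ=193°: crank pin P = (r cos θ, r sin θ) = (-54.564724, -12.597259)
θ=193°: h = r sin θ − e = -12.597259 − 20 = -32.597259
θ=193°: x = r cos θ + √(L² − h²) = -54.564724 + 266.010185 = 211.445462
θ=247°: crank pin P = (r cos θ, r sin θ) = (-21.880943, -51.548272)
θ=247°: h = r sin θ − e = -51.548272 − 20 = -71.548272
θ=247°: x = r cos θ + √(L² − h²) = -21.880943 + 258.272811 = 236.391868

θ=193°: 211.4455
θ=247°: 236.3919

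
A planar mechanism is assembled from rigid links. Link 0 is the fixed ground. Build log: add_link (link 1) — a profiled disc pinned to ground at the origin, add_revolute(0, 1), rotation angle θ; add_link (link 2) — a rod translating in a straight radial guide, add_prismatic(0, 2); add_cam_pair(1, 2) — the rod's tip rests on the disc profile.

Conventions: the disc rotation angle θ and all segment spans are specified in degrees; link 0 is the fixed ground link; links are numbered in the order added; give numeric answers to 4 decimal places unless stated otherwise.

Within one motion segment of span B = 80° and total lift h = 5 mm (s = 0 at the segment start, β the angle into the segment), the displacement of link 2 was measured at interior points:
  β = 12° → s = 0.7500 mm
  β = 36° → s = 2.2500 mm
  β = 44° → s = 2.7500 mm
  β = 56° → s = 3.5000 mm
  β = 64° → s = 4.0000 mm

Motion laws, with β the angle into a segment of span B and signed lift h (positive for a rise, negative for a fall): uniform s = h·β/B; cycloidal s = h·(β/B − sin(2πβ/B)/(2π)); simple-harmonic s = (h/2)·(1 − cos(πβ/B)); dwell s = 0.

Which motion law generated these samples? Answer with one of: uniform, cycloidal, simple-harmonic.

candidates at β/B = r: uniform s = h·r (linear in β); cycloidal s = h·(r − sin(2πr)/(2π)); simple-harmonic s = (h/2)(1 − cos(πr))
β=12°: printed 0.7500 | uniform 0.7500, cycloidal 0.1062, simple-harmonic 0.2725
β=36°: printed 2.2500 | uniform 2.2500, cycloidal 2.0041, simple-harmonic 2.1089
β=44°: printed 2.7500 | uniform 2.7500, cycloidal 2.9959, simple-harmonic 2.8911
β=56°: printed 3.5000 | uniform 3.5000, cycloidal 4.2568, simple-harmonic 3.9695
β=64°: printed 4.0000 | uniform 4.0000, cycloidal 4.7568, simple-harmonic 4.5225
only one law matches every sample → uniform

uniform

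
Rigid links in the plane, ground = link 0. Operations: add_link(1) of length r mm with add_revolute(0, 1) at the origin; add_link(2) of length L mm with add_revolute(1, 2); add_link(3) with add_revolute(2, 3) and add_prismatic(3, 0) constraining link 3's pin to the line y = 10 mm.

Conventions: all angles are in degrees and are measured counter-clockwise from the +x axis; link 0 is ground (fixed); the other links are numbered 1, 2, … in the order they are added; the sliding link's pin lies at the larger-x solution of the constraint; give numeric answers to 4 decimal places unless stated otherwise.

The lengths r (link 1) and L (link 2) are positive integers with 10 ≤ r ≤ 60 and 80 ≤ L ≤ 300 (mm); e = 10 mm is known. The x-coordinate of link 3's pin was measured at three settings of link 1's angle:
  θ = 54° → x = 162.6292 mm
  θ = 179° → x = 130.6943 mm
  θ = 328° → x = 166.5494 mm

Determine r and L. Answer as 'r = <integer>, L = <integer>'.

constraint per measurement: (x − r cos θ)² + (r sin θ − e)² = L²
subtracting the θ₁ and θ₂ equations cancels the r² and L² terms:
r = (x₁² − x₂²) / (2[(x₁cos θ₁ + e sin θ₁) − (x₂cos θ₂ + e sin θ₂)]) = 20.0000 → r = 20
L² = (x₁ − r cos θ₁)² + (r sin θ₁ − e)² = 22801.0081 → L = 151.0000 → L = 151
check at θ₃=328°: x = 166.5494 (printed 166.5494) ✓

r = 20, L = 151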